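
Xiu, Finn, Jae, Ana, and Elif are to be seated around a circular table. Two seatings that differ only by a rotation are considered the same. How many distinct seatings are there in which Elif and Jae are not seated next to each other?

12

Without the restriction there are (4)! = 24 seatings.
Seatings with Elif beside Jae: treat them as a block with 2 internal orders, giving 2 × (3)! = 12.
Subtracting, 24 − 12 = 12.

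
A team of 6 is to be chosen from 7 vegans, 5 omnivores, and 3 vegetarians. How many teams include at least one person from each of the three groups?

3850

With no constraint there are C(15,6) = 5005 possible selections.
Subtract selections that omit an entire group: no vegans → C(8,6) = 28; no omnivores → C(10,6) = 210; no vegetarians → C(12,6) = 924.
Add back selections omitting two groups (i.e. drawn from a single group): C(7,6) + C(5,6) + C(3,6) = 7.
By inclusion–exclusion: 5005 − 1162 + 7 = 3850.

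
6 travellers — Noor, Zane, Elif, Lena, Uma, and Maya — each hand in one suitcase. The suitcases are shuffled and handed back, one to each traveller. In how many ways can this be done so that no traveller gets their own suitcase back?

Let Aᵢ be the assignments in which traveller i gets their own suitcase. We want the size of the complement of A₁∪…∪A_6.
By inclusion–exclusion this is Σ_{j=0}^{6} (−1)^j C(6,j)·(6−j)!.
Computing: 720 − 720 + 360 − 120 + 30 − 6 + 1 = 265.

265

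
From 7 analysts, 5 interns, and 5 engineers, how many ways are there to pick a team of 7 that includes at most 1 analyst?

1590

Split by how many analysts are chosen (0 through 1).
Sum: C(7,0)·C(10,7) + C(7,1)·C(10,6) = 120 + 1470 = 1590.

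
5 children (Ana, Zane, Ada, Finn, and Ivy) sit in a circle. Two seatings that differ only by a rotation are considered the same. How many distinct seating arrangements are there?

24

Fix one person's seat to break rotational symmetry; the remaining 4 people can be arranged in (4)! = 24 ways.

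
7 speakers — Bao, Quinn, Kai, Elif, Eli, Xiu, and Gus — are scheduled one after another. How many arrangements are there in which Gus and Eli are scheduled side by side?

1440

Glue Gus and Eli into one block (2 internal orders), leaving 6 units to arrange in a row.
So the count is 2·(6)! = 1440.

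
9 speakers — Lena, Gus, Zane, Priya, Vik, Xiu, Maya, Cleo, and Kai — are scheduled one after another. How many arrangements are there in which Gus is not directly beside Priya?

There are 9! = 362880 arrangements in all. If Gus and Priya are adjacent, merging them into one block gives 2·(8)! = 80640 arrangements.
So 362880 − 80640 = 282240 arrangements keep them apart.

282240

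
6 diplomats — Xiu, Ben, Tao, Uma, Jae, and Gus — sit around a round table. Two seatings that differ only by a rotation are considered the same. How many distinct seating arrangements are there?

120

Around a circle, 6 distinct people have 6!/6 = (5)! = 120 rotationally distinct seatings.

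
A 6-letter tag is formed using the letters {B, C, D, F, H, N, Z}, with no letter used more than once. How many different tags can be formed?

5040

Choose and order 6 of the 7 symbols: the first letter has 7 options, the next 6, and so on down to 2.
7 × 6 × 5 × 4 × 3 × 2 = 5040.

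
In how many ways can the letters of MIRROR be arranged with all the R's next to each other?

Treat the 3 copies of R as a single block. The multiset to arrange is then {RRR, I, M, O}, 4 items in all.
All 4 items are distinct, so there are (4)! = 24 arrangements.

24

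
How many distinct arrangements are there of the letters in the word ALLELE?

Letter multiplicities in ALLELE: A×1, E×2, L×3.
Dividing 6! = 720 by 3!·2! = 12 for the repeated letters gives 60.

60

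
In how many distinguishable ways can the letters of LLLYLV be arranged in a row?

30

The 6 letters of LLLYLV have repeats: L appearing 4 times.
So there are 6! / (4!) = 30 distinguishable arrangements.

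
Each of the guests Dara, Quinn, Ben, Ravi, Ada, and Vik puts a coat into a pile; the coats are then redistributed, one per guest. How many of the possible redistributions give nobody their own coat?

265

Count assignments avoiding every fixed point. For any j of the 6 guests fixed to their own coat, the other 6−j can be arranged in (6−j)! ways.
By inclusion–exclusion this is Σ_{j=0}^{6} (−1)^j C(6,j)·(6−j)!.
Computing: 720 − 720 + 360 − 120 + 30 − 6 + 1 = 265.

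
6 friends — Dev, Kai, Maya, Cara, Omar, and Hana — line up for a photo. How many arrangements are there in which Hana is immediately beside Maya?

Treat {Hana, Maya} as a single unit. There are 5 units to order, and the pair itself can be ordered 2 ways.
That gives 2 × 5! = 2 × 120 = 240.

240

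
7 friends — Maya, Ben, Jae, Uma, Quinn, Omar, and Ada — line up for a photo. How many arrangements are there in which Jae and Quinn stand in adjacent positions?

1440

Treat {Jae, Quinn} as a single unit. There are 6 units to order, and the pair itself can be ordered 2 ways.
So the count is 2·(6)! = 1440.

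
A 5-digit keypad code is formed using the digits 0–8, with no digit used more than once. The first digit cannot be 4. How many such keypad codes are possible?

13440

The first digit has 9−1 = 8 choices (anything except 4).
The remaining 4 digits are filled from the other 8 symbols without repetition: 8 × 7 × 6 × 5 = 1680.
Total: 8 × 1680 = 13440.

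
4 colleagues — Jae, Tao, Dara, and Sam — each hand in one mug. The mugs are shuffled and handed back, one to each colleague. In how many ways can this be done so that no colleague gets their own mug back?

Count assignments avoiding every fixed point. For any j of the 4 colleagues fixed to their own mug, the other 4−j can be arranged in (4−j)! ways.
By inclusion–exclusion this is Σ_{j=0}^{4} (−1)^j C(4,j)·(4−j)!.
Computing: 24 − 24 + 12 − 4 + 1 = 9.

9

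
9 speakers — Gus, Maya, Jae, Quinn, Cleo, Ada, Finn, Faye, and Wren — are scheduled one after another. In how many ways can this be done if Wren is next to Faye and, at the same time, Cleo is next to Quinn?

Treat {Wren,Faye} as one block (2 orders) and {Cleo,Quinn} as another (2 orders).
That leaves 7 units to arrange: 2 × 2 × 7! = 4 × 5040 = 20160.

20160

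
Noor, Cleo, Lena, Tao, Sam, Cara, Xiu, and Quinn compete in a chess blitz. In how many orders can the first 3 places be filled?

336

This is an ordered selection of 3 from 8: P(8,3).
That gives 8 × 7 × 6 = 336.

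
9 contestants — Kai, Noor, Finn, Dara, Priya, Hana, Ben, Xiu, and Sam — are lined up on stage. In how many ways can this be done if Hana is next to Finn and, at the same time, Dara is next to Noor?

Treat {Hana,Finn} as one block (2 orders) and {Dara,Noor} as another (2 orders).
That leaves 7 units to arrange: 2 × 2 × 7! = 4 × 5040 = 20160.

20160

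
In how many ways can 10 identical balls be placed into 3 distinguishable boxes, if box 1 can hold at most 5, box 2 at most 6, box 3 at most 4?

Without the upper bounds there are C(12,2) = 66 ways to split 10 among 3 boxes.
Subtract solutions that violate a single cap (substitute x_i' = x_i − (cap_i+1)): x_1 ≥ 6 gives C(6,2) = 15; x_2 ≥ 7 gives C(5,2) = 10; x_3 ≥ 5 gives C(7,2) = 21. Together 46.
No two caps can be exceeded simultaneously, so the pair terms are all 0.
By inclusion–exclusion the count is 66 − 46 + 0 = 20.

20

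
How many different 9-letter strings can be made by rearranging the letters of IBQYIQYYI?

The 9 letters of IBQYIQYYI have repeats: I appearing 3 times, Q appearing twice, and Y appearing 3 times.
Dividing 9! = 362880 by 3!·3!·2! = 72 for the repeated letters gives 5040.

5040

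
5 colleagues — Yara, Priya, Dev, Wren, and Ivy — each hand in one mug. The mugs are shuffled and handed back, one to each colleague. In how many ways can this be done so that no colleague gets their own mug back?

44

This is the derangement count D_5: permutations of 5 items with no fixed point.
By inclusion–exclusion this is Σ_{j=0}^{5} (−1)^j C(5,j)·(5−j)!.
Computing: 120 − 120 + 60 − 20 + 5 − 1 = 44.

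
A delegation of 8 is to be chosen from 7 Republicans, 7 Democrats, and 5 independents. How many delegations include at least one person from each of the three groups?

71589

Total 8-person selections from all 19: C(19,8) = 75582.
Subtract selections that omit an entire group: no Republicans → C(12,8) = 495; no Democrats → C(12,8) = 495; no independents → C(14,8) = 3003.
Add back selections omitting two groups (i.e. drawn from a single group): C(7,8) + C(7,8) + C(5,8) = 0.
By inclusion–exclusion: 75582 − 3993 + 0 = 71589.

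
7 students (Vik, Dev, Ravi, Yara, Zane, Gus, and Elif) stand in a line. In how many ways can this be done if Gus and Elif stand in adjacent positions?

Treat {Gus, Elif} as a single unit. There are 6 units to order, and the pair itself can be ordered 2 ways.
So the count is 2·(6)! = 1440.

1440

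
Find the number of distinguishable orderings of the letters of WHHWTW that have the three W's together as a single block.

Treat the 3 copies of W as a single block. The multiset to arrange is then {WWW, H, H, T}, 4 items in all.
That gives (4)!/(2!) = 12 arrangements.

12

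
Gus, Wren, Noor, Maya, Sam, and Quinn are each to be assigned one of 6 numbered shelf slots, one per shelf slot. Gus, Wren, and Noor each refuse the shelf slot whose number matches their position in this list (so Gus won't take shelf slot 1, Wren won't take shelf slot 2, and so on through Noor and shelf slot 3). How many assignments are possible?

Let Aᵢ (for i ∈ {1, 2, 3}) be the placements that put person i in their forbidden shelf slot. Any j of these fix j positions, leaving (6−j)! ways to fill the rest, and there are C(3,j) ways to pick which j.
By inclusion–exclusion, the number of valid placements is Σ_{j=0}^{3} (−1)^j C(3,j)·(6−j)!.
Computing: 720 − 360 + 72 − 6 = 426.

426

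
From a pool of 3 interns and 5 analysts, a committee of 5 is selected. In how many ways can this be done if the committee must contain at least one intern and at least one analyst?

55

With no constraint there are C(8,5) = 56 possible selections.
Subtract selections that omit an entire group: no interns → C(5,5) = 1; no analysts → C(3,5) = 0.
Both groups omitted at once is impossible, so 56 − 1 = 55.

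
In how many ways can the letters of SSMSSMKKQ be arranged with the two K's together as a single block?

840

Treat the 2 copies of K as a single block. The multiset to arrange is then {KK, M, M, Q, S, S, S, S}, 8 items in all.
That gives (8)!/(4!·2!) = 840 arrangements.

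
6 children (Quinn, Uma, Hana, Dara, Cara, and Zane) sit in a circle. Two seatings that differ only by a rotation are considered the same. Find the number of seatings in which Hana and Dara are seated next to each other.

48

Treat {Hana, Dara} as one unit (2 internal orders) and seat the resulting 5 units around the table: (4)! circular arrangements.
So 2 × (4)! = 2 × 24 = 48.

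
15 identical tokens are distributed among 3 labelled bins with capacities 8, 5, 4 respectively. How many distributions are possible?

6

Without the upper bounds there are C(17,2) = 136 ways to split 15 among 3 bins.
Subtract solutions that violate a single cap (substitute x_i' = x_i − (cap_i+1)): x_1 ≥ 9 gives C(8,2) = 28; x_2 ≥ 6 gives C(11,2) = 55; x_3 ≥ 5 gives C(12,2) = 66. Together 149.
Add back pairs where two caps are both exceeded: 1 + 3 + 15 = 19.
By inclusion–exclusion the count is 136 − 149 + 19 = 6.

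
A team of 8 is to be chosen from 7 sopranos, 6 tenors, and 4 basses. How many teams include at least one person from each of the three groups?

22813

Unrestricted: C(17,8) = 24310 ways to pick any 8 of the 17.
Subtract selections that omit an entire group: no sopranos → C(10,8) = 45; no tenors → C(11,8) = 165; no basses → C(13,8) = 1287.
Add back selections omitting two groups (i.e. drawn from a single group): C(7,8) + C(6,8) + C(4,8) = 0.
By inclusion–exclusion: 24310 − 1497 + 0 = 22813.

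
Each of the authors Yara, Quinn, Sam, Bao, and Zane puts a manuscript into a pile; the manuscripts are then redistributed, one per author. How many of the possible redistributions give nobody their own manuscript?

Let Aᵢ be the assignments in which author i gets their own manuscript. We want the size of the complement of A₁∪…∪A_5.
By inclusion–exclusion this is Σ_{j=0}^{5} (−1)^j C(5,j)·(5−j)!.
Computing: 120 − 120 + 60 − 20 + 5 − 1 = 44.

44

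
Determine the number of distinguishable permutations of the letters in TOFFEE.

The 6 letters of TOFFEE have repeats: E appearing twice and F appearing twice.
So there are 6! / (2!·2!) = 180 distinguishable arrangements.

180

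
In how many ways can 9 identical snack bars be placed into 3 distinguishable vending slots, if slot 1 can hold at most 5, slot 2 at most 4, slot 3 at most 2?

6

Ignoring the caps, the number of non-negative solutions to x_1+…+x_3 = 9 is C(11,2) = 55.
Subtract solutions that violate a single cap (substitute x_i' = x_i − (cap_i+1)): x_1 ≥ 6 gives C(5,2) = 10; x_2 ≥ 5 gives C(6,2) = 15; x_3 ≥ 3 gives C(8,2) = 28. Together 53.
Add back pairs where two caps are both exceeded: 0 + 1 + 3 = 4.
By inclusion–exclusion the count is 55 − 53 + 4 = 6.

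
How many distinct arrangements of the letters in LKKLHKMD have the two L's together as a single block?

840

Treat the 2 copies of L as a single block. The multiset to arrange is then {LL, D, H, K, K, K, M}, 7 items in all.
That gives (7)!/(3!) = 840 arrangements.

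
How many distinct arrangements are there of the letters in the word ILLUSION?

10080

Letter multiplicities in ILLUSION: I×2, L×2, N×1, O×1, S×1, U×1.
So there are 8! / (2!·2!) = 10080 distinguishable arrangements.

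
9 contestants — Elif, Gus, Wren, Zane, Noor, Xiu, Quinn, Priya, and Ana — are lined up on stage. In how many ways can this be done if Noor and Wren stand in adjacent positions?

80640

Glue Noor and Wren into one block (2 internal orders), leaving 8 units to arrange in a row.
So the count is 2·(8)! = 80640.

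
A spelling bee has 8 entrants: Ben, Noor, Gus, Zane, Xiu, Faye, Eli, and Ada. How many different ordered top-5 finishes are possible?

6720

This is an ordered selection of 5 from 8: P(8,5).
That gives 8 × 7 × 6 × 5 × 4 = 6720.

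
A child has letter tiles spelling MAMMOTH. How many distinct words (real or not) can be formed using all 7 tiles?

MAMMOTH has 7 letters with M appearing 3 times.
So there are 7! / (3!) = 840 distinguishable arrangements.

840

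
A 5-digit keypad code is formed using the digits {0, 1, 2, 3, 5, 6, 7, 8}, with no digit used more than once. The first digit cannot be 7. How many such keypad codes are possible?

The first digit has 8−1 = 7 choices (anything except 7).
The remaining 4 digits are filled from the other 7 symbols without repetition: 7 × 6 × 5 × 4 = 840.
Total: 7 × 840 = 5880.

5880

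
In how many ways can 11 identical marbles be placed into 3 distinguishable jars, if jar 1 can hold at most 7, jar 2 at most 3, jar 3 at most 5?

By stars and bars, unrestricted non-negative solutions to x_1+…+x_3 = 11 number C(11+2,2) = 78.
Subtract solutions that violate a single cap (substitute x_i' = x_i − (cap_i+1)): x_1 ≥ 8 gives C(5,2) = 10; x_2 ≥ 4 gives C(9,2) = 36; x_3 ≥ 6 gives C(7,2) = 21. Together 67.
Add back pairs where two caps are both exceeded: 0 + 0 + 3 = 3.
By inclusion–exclusion the count is 78 − 67 + 3 = 14.

14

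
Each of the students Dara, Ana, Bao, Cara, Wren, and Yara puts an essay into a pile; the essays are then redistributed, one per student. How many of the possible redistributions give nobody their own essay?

265

Let Aᵢ be the assignments in which student i gets their own essay. We want the size of the complement of A₁∪…∪A_6.
By inclusion–exclusion this is Σ_{j=0}^{6} (−1)^j C(6,j)·(6−j)!.
Computing: 720 − 720 + 360 − 120 + 30 − 6 + 1 = 265.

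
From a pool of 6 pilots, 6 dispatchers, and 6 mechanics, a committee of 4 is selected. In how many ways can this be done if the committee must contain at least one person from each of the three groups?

1620

Unrestricted: C(18,4) = 3060 ways to pick any 4 of the 18.
Selections missing a whole group: no pilots → C(12,4) = 495; no dispatchers → C(12,4) = 495; no mechanics → C(12,4) = 495.
Add back selections omitting two groups (i.e. drawn from a single group): C(6,4) + C(6,4) + C(6,4) = 45.
By inclusion–exclusion: 3060 − 1485 + 45 = 1620.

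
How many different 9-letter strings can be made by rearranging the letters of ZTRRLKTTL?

15120

Letter multiplicities in ZTRRLKTTL: K×1, L×2, R×2, T×3, Z×1.
So there are 9! / (3!·2!·2!) = 15120 distinguishable arrangements.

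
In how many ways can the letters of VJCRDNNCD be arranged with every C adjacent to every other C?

10080

Treat the 2 copies of C as a single block. The multiset to arrange is then {CC, D, D, J, N, N, R, V}, 8 items in all.
That gives (8)!/(2!·2!) = 10080 arrangements.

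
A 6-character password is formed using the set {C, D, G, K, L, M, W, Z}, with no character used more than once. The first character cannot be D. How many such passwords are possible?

The first character has 8−1 = 7 choices (anything except D).
The remaining 5 characters are filled from the other 7 symbols without repetition: 7 × 6 × 5 × 4 × 3 = 2520.
Total: 7 × 2520 = 17640.

17640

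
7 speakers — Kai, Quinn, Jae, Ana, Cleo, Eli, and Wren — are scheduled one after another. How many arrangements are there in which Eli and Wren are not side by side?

Of the 7! = 5040 arrangements, those with Eli and Wren adjacent number 2 × 6! = 1440 (treat the pair as a block with 2 internal orders).
Complementary counting: 5040 − 1440 = 3600.

3600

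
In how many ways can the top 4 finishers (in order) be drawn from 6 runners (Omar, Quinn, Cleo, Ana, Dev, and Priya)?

360

There are 6 choices for 1st place, 5 for 2nd, and so on down to 3 for position 4.
That gives 6 × 5 × 4 × 3 = 360.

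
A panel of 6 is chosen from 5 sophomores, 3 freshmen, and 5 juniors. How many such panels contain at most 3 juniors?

Split by how many juniors are chosen (0 through 3).
Sum: C(5,0)·C(8,6) + C(5,1)·C(8,5) + C(5,2)·C(8,4) + C(5,3)·C(8,3) = 28 + 280 + 700 + 560 = 1568.

1568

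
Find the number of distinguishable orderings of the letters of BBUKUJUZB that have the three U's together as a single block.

840

Treat the 3 copies of U as a single block. The multiset to arrange is then {UUU, B, B, B, J, K, Z}, 7 items in all.
That gives (7)!/(3!) = 840 arrangements.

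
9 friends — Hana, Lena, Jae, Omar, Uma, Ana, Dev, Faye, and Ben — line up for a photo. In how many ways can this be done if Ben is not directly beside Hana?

282240

There are 9! = 362880 arrangements in all. If Ben and Hana are adjacent, merging them into one block gives 2·(8)! = 80640 arrangements.
Complementary counting: 362880 − 80640 = 282240.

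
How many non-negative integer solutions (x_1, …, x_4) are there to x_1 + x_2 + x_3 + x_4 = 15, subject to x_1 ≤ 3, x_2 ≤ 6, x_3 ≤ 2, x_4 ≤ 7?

19

Ignoring the caps, the number of non-negative solutions to x_1+…+x_4 = 15 is C(18,3) = 816.
Subtract solutions that violate a single cap (substitute x_i' = x_i − (cap_i+1)): x_1 ≥ 4 gives C(14,3) = 364; x_2 ≥ 7 gives C(11,3) = 165; x_3 ≥ 3 gives C(15,3) = 455; x_4 ≥ 8 gives C(10,3) = 120. Together 1104.
Add back pairs where two caps are both exceeded: 35 + 165 + 20 + 56 + 1 + 35 = 312.
Subtract triples: 4 + 0 + 1 + 0 = 5.
By inclusion–exclusion the count is 816 − 1104 + 312 − 5 = 19.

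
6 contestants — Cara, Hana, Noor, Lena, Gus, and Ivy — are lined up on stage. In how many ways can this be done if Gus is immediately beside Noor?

Glue Gus and Noor into one block (2 internal orders), leaving 5 units to arrange in a row.
That gives 2 × 5! = 2 × 120 = 240.

240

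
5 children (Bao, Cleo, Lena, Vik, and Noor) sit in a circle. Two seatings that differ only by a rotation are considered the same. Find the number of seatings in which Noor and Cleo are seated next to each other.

12

Glue Noor and Cleo into a block (2 internal orders). Seating 4 units around a circle gives (3)! arrangements.
So 2 × (3)! = 2 × 6 = 12.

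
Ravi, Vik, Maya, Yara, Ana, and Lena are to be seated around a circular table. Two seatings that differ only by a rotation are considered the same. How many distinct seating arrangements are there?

120

Fix one person's seat to break rotational symmetry; the remaining 5 people can be arranged in (5)! = 120 ways.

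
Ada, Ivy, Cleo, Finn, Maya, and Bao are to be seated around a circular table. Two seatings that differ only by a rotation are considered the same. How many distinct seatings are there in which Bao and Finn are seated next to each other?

Treat {Bao, Finn} as one unit (2 internal orders) and seat the resulting 5 units around the table: (4)! circular arrangements.
So 2 × (4)! = 2 × 24 = 48.

48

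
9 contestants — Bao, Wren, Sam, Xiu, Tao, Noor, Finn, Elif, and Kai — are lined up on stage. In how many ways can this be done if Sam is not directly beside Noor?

282240

Of the 9! = 362880 arrangements, those with Sam and Noor adjacent number 2 × 8! = 80640 (treat the pair as a block with 2 internal orders).
So 362880 − 80640 = 282240 arrangements keep them apart.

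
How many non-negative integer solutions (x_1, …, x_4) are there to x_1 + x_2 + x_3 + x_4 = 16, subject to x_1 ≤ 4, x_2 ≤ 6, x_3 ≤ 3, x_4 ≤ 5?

Without the upper bounds there are C(19,3) = 969 ways to split 16 among 4 variables.
Subtract solutions that violate a single cap (substitute x_i' = x_i − (cap_i+1)): x_1 ≥ 5 gives C(14,3) = 364; x_2 ≥ 7 gives C(12,3) = 220; x_3 ≥ 4 gives C(15,3) = 455; x_4 ≥ 6 gives C(13,3) = 286. Together 1325.
Add back pairs where two caps are both exceeded: 35 + 120 + 56 + 56 + 20 + 84 = 371.
Subtract triples: 1 + 0 + 4 + 0 = 5.
By inclusion–exclusion the count is 969 − 1325 + 371 − 5 = 10.

10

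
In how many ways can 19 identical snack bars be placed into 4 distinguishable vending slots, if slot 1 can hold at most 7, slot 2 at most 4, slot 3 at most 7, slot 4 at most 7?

80

Ignoring the caps, the number of non-negative solutions to x_1+…+x_4 = 19 is C(22,3) = 1540.
Subtract solutions that violate a single cap (substitute x_i' = x_i − (cap_i+1)): x_1 ≥ 8 gives C(14,3) = 364; x_2 ≥ 5 gives C(17,3) = 680; x_3 ≥ 8 gives C(14,3) = 364; x_4 ≥ 8 gives C(14,3) = 364. Together 1772.
Add back pairs where two caps are both exceeded: 84 + 20 + 20 + 84 + 84 + 20 = 312.
By inclusion–exclusion the count is 1540 − 1772 + 312 = 80.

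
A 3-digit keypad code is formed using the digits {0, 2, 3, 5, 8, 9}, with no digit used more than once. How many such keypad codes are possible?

120

Choose and order 3 of the 6 symbols: the first digit has 6 options, the next 5, then 4.
6 × 5 × 4 = 120.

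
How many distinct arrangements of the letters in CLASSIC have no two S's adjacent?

900

There are 7!/(2!·2!) = 1260 arrangements of CLASSIC in total.
If the two S's are adjacent, glue them into one block, leaving 6 items to arrange: (6)!/(2!) = 360 ways.
Subtracting, 1260 − 360 = 900 arrangements keep the S's apart.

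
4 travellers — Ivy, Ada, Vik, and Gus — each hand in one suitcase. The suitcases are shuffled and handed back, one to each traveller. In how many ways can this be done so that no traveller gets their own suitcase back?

Count assignments avoiding every fixed point. For any j of the 4 travellers fixed to their own suitcase, the other 4−j can be arranged in (4−j)! ways.
By inclusion–exclusion this is Σ_{j=0}^{4} (−1)^j C(4,j)·(4−j)!.
Computing: 24 − 24 + 12 − 4 + 1 = 9.

9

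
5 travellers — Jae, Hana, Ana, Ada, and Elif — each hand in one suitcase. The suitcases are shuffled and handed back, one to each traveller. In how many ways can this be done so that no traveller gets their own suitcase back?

Let Aᵢ be the assignments in which traveller i gets their own suitcase. We want the size of the complement of A₁∪…∪A_5.
By inclusion–exclusion this is Σ_{j=0}^{5} (−1)^j C(5,j)·(5−j)!.
Computing: 120 − 120 + 60 − 20 + 5 − 1 = 44.

44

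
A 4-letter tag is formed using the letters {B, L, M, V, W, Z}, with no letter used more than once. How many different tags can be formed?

360

With no repetition, fill the 4 letters in order: 6 choices, then 5, down to 3.
That product is 6 × 5 × 4 × 3 = 360.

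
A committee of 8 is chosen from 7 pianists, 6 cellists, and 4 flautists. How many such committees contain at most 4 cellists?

Split by how many cellists are chosen (0 through 4).
Sum: C(6,0)·C(11,8) + C(6,1)·C(11,7) + C(6,2)·C(11,6) + C(6,3)·C(11,5) + C(6,4)·C(11,4) = 165 + 1980 + 6930 + 9240 + 4950 = 23265.

23265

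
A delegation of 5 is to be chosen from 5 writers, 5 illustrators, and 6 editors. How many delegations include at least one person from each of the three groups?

3200

Unrestricted: C(16,5) = 4368 ways to pick any 5 of the 16.
Subtract selections that omit an entire group: no writers → C(11,5) = 462; no illustrators → C(11,5) = 462; no editors → C(10,5) = 252.
Add back selections omitting two groups (i.e. drawn from a single group): C(5,5) + C(5,5) + C(6,5) = 8.
By inclusion–exclusion: 4368 − 1176 + 8 = 3200.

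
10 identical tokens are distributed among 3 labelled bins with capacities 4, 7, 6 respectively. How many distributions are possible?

Ignoring the caps, the number of non-negative solutions to x_1+…+x_3 = 10 is C(12,2) = 66.
Subtract solutions that violate a single cap (substitute x_i' = x_i − (cap_i+1)): x_1 ≥ 5 gives C(7,2) = 21; x_2 ≥ 8 gives C(4,2) = 6; x_3 ≥ 7 gives C(5,2) = 10. Together 37.
No two caps can be exceeded simultaneously, so the pair terms are all 0.
By inclusion–exclusion the count is 66 − 37 + 0 = 29.

29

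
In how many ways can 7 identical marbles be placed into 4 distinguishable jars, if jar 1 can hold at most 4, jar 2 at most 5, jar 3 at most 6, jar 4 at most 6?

104

Without the upper bounds there are C(10,3) = 120 ways to split 7 among 4 jars.
Subtract solutions that violate a single cap (substitute x_i' = x_i − (cap_i+1)): x_1 ≥ 5 gives C(5,3) = 10; x_2 ≥ 6 gives C(4,3) = 4; x_3 ≥ 7 gives C(3,3) = 1; x_4 ≥ 7 gives C(3,3) = 1. Together 16.
No two caps can be exceeded simultaneously, so the pair terms are all 0.
By inclusion–exclusion the count is 120 − 16 + 0 = 104.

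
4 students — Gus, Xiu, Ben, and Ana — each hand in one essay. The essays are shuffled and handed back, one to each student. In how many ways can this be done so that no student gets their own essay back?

Let Aᵢ be the assignments in which student i gets their own essay. We want the size of the complement of A₁∪…∪A_4.
By inclusion–exclusion this is Σ_{j=0}^{4} (−1)^j C(4,j)·(4−j)!.
Computing: 24 − 24 + 12 − 4 + 1 = 9.

9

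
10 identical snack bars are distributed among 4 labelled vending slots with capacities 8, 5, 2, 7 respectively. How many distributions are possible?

121

Without the upper bounds there are C(13,3) = 286 ways to split 10 among 4 vending slots.
Subtract solutions that violate a single cap (substitute x_i' = x_i − (cap_i+1)): x_1 ≥ 9 gives C(4,3) = 4; x_2 ≥ 6 gives C(7,3) = 35; x_3 ≥ 3 gives C(10,3) = 120; x_4 ≥ 8 gives C(5,3) = 10. Together 169.
Add back pairs where two caps are both exceeded: 0 + 0 + 0 + 4 + 0 + 0 = 4.
By inclusion–exclusion the count is 286 − 169 + 4 = 121.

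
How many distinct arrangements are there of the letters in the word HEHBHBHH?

168

HEHBHBHH has 8 letters with B appearing twice and H appearing 5 times.
So there are 8! / (5!·2!) = 168 distinguishable arrangements.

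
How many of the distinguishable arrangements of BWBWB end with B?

With the last slot taken by B, it remains to arrange the other 4 letters (WBWB).
Those 4 letters have B appearing twice and W appearing twice, giving (4)!/(2!·2!) = 6.

6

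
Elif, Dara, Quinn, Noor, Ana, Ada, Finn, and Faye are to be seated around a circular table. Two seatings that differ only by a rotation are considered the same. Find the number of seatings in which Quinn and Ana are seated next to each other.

1440

Glue Quinn and Ana into a block (2 internal orders). Seating 7 units around a circle gives (6)! arrangements.
So 2 × (6)! = 2 × 720 = 1440.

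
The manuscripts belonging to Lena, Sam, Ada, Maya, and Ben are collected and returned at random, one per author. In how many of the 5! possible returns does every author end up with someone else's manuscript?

44

Count assignments avoiding every fixed point. For any j of the 5 authors fixed to their own manuscript, the other 5−j can be arranged in (5−j)! ways.
By inclusion–exclusion this is Σ_{j=0}^{5} (−1)^j C(5,j)·(5−j)!.
Computing: 120 − 120 + 60 − 20 + 5 − 1 = 44.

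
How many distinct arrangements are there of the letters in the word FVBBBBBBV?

The 9 letters of FVBBBBBBV have repeats: B appearing 6 times and V appearing twice.
Dividing 9! = 362880 by 6!·2! = 1440 for the repeated letters gives 252.

252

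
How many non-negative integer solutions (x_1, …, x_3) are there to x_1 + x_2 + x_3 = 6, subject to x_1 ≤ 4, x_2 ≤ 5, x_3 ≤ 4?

21

By stars and bars, unrestricted non-negative solutions to x_1+…+x_3 = 6 number C(6+2,2) = 28.
Subtract solutions that violate a single cap (substitute x_i' = x_i − (cap_i+1)): x_1 ≥ 5 gives C(3,2) = 3; x_2 ≥ 6 gives C(2,2) = 1; x_3 ≥ 5 gives C(3,2) = 3. Together 7.
No two caps can be exceeded simultaneously, so the pair terms are all 0.
By inclusion–exclusion the count is 28 − 7 + 0 = 21.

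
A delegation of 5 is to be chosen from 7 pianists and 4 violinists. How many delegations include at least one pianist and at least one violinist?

Unrestricted: C(11,5) = 462 ways to pick any 5 of the 11.
Selections missing a whole group: no pianists → C(4,5) = 0; no violinists → C(7,5) = 21.
Both groups omitted at once is impossible, so 462 − 21 = 441.

441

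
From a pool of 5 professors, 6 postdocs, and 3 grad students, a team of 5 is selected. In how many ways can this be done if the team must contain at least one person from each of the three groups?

1365

With no constraint there are C(14,5) = 2002 possible selections.
Subtract selections that omit an entire group: no professors → C(9,5) = 126; no postdocs → C(8,5) = 56; no grad students → C(11,5) = 462.
Add back selections omitting two groups (i.e. drawn from a single group): C(5,5) + C(6,5) + C(3,5) = 7.
By inclusion–exclusion: 2002 − 644 + 7 = 1365.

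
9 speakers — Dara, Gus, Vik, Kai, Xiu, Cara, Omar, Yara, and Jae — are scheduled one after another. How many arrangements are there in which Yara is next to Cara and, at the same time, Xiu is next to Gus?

Treat {Yara,Cara} as one block (2 orders) and {Xiu,Gus} as another (2 orders).
That leaves 7 units to arrange: 2 × 2 × 7! = 4 × 5040 = 20160.

20160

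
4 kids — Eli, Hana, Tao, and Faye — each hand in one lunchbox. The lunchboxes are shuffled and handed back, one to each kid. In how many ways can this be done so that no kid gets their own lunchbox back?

9

This is the derangement count D_4: permutations of 4 items with no fixed point.
By inclusion–exclusion this is Σ_{j=0}^{4} (−1)^j C(4,j)·(4−j)!.
Computing: 24 − 24 + 12 − 4 + 1 = 9.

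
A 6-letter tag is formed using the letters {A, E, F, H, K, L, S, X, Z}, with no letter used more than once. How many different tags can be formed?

60480

Choose and order 6 of the 9 symbols: the first letter has 9 options, the next 8, and so on down to 4.
9 × 8 × 7 × 6 × 5 × 4 = 60480.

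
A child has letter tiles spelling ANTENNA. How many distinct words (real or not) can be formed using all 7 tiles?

420

Letter multiplicities in ANTENNA: A×2, E×1, N×3, T×1.
Dividing 7! = 5040 by 3!·2! = 12 for the repeated letters gives 420.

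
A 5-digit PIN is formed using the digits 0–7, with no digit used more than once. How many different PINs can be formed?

6720

This is a permutation of 5 out of 8: P(8,5) = 8!/3!.
8 × 7 × 6 × 5 × 4 = 6720.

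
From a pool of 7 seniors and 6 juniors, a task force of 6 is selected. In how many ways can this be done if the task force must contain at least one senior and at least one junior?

Total 6-person selections from all 13: C(13,6) = 1716.
Subtract selections that omit an entire group: no seniors → C(6,6) = 1; no juniors → C(7,6) = 7.
Both groups omitted at once is impossible, so 1716 − 8 = 1708.

1708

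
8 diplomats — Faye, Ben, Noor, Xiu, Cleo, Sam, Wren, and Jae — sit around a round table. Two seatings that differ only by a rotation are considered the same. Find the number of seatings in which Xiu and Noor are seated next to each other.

Treat {Xiu, Noor} as one unit (2 internal orders) and seat the resulting 7 units around the table: (6)! circular arrangements.
So 2 × (6)! = 2 × 720 = 1440.

1440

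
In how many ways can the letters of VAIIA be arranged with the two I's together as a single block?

Treat the 2 copies of I as a single block. The multiset to arrange is then {II, A, A, V}, 4 items in all.
That gives (4)!/(2!) = 12 arrangements.

12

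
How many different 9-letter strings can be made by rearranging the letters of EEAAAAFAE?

504

The 9 letters of EEAAAAFAE have repeats: A appearing 5 times and E appearing 3 times.
So there are 9! / (5!·3!) = 504 distinguishable arrangements.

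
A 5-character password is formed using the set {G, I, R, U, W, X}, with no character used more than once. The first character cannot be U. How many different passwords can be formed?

The first character has 6−1 = 5 choices (anything except U).
The remaining 4 characters are filled from the other 5 symbols without repetition: 5 × 4 × 3 × 2 = 120.
Total: 5 × 120 = 600.

600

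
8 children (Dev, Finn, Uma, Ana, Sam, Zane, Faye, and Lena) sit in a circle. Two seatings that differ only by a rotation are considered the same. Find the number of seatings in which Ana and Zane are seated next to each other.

Glue Ana and Zane into a block (2 internal orders). Seating 7 units around a circle gives (6)! arrangements.
So 2 × (6)! = 2 × 720 = 1440.

1440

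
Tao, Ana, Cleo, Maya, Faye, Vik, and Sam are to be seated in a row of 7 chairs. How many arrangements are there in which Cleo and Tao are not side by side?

Of the 7! = 5040 arrangements, those with Cleo and Tao adjacent number 2 × 6! = 1440 (treat the pair as a block with 2 internal orders).
Complementary counting: 5040 − 1440 = 3600.

3600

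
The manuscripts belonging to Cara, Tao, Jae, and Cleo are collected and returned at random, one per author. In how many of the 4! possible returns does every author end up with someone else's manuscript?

Count assignments avoiding every fixed point. For any j of the 4 authors fixed to their own manuscript, the other 4−j can be arranged in (4−j)! ways.
By inclusion–exclusion this is Σ_{j=0}^{4} (−1)^j C(4,j)·(4−j)!.
Computing: 24 − 24 + 12 − 4 + 1 = 9.

9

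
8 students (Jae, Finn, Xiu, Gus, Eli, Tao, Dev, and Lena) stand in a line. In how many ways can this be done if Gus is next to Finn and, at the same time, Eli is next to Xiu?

Treat {Gus,Finn} as one block (2 orders) and {Eli,Xiu} as another (2 orders).
That leaves 6 units to arrange: 2 × 2 × 6! = 4 × 720 = 2880.

2880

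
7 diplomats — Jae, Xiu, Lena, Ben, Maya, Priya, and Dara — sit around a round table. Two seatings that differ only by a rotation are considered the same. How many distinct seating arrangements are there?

Seat Jae anywhere (absorbing the rotational symmetry), then permute the other 6: (6)! = 720.

720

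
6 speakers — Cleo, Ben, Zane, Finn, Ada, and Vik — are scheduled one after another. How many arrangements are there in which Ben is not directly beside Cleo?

There are 6! = 720 arrangements in all. If Ben and Cleo are adjacent, merging them into one block gives 2·(5)! = 240 arrangements.
Complementary counting: 720 − 240 = 480.

480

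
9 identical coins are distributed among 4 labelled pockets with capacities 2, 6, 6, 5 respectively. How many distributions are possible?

97

Without the upper bounds there are C(12,3) = 220 ways to split 9 among 4 pockets.
Subtract solutions that violate a single cap (substitute x_i' = x_i − (cap_i+1)): x_1 ≥ 3 gives C(9,3) = 84; x_2 ≥ 7 gives C(5,3) = 10; x_3 ≥ 7 gives C(5,3) = 10; x_4 ≥ 6 gives C(6,3) = 20. Together 124.
Add back pairs where two caps are both exceeded: 0 + 0 + 1 + 0 + 0 + 0 = 1.
By inclusion–exclusion the count is 220 − 124 + 1 = 97.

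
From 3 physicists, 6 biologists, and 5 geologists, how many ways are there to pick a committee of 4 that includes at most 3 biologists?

986

Split by how many biologists are chosen (0 through 3).
Sum: C(6,0)·C(8,4) + C(6,1)·C(8,3) + C(6,2)·C(8,2) + C(6,3)·C(8,1) = 70 + 336 + 420 + 160 = 986.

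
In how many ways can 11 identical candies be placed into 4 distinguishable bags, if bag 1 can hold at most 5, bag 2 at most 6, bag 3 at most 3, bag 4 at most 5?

By stars and bars, unrestricted non-negative solutions to x_1+…+x_4 = 11 number C(11+3,3) = 364.
Subtract solutions that violate a single cap (substitute x_i' = x_i − (cap_i+1)): x_1 ≥ 6 gives C(8,3) = 56; x_2 ≥ 7 gives C(7,3) = 35; x_3 ≥ 4 gives C(10,3) = 120; x_4 ≥ 6 gives C(8,3) = 56. Together 267.
Add back pairs where two caps are both exceeded: 0 + 4 + 0 + 1 + 0 + 4 = 9.
By inclusion–exclusion the count is 364 − 267 + 9 = 106.

106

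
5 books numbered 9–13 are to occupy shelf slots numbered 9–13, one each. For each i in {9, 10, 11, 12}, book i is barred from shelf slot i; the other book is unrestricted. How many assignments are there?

Let Aᵢ (for 9 ≤ i ≤ 12) be the placements that put book i in its forbidden shelf slot. Any j of these fix j positions, leaving (5−j)! ways to fill the rest, and there are C(4,j) ways to pick which j.
By inclusion–exclusion, the number of valid placements is Σ_{j=0}^{4} (−1)^j C(4,j)·(5−j)!.
Computing: 120 − 96 + 36 − 8 + 1 = 53.

53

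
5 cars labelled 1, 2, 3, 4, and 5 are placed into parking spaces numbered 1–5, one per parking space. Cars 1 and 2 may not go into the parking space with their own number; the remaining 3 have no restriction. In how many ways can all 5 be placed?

Let Aᵢ (for i ∈ {1, 2}) be the placements that put car i in its forbidden parking space. Any j of these fix j positions, leaving (5−j)! ways to fill the rest, and there are C(2,j) ways to pick which j.
By inclusion–exclusion, the number of valid placements is Σ_{j=0}^{2} (−1)^j C(2,j)·(5−j)!.
Computing: 120 − 48 + 6 = 78.

78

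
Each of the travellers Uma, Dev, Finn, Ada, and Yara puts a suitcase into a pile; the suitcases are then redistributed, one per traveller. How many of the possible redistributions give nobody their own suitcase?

44

Count assignments avoiding every fixed point. For any j of the 5 travellers fixed to their own suitcase, the other 5−j can be arranged in (5−j)! ways.
By inclusion–exclusion this is Σ_{j=0}^{5} (−1)^j C(5,j)·(5−j)!.
Computing: 120 − 120 + 60 − 20 + 5 − 1 = 44.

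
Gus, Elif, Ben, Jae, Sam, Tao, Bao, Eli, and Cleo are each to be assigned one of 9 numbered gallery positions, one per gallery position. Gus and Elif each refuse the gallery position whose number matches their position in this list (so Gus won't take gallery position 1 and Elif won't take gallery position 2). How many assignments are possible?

287280

Let Aᵢ (for i ∈ {1, 2}) be the placements that put person i in their forbidden gallery position. Any j of these fix j positions, leaving (9−j)! ways to fill the rest, and there are C(2,j) ways to pick which j.
By inclusion–exclusion, the number of valid placements is Σ_{j=0}^{2} (−1)^j C(2,j)·(9−j)!.
Computing: 362880 − 80640 + 5040 = 287280.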